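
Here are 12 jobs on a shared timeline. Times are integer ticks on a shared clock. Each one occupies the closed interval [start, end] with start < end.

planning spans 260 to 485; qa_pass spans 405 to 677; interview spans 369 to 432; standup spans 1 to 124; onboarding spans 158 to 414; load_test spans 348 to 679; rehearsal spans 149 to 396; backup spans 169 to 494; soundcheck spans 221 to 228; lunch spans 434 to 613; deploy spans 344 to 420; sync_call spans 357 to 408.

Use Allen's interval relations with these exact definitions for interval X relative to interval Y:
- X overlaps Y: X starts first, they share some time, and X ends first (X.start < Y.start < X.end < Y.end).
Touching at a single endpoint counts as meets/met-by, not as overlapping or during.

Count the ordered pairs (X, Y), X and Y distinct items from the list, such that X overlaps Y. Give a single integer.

Checking all 132 ordered pairs for relation 'overlaps'; matching pairs in alphabetical order:
(backup, load_test): backup overlaps load_test ✓
(backup, lunch): backup overlaps lunch ✓
(backup, qa_pass): backup overlaps qa_pass ✓
(deploy, interview): deploy overlaps interview ✓
(deploy, load_test): deploy overlaps load_test ✓
(deploy, qa_pass): deploy overlaps qa_pass ✓
(interview, qa_pass): interview overlaps qa_pass ✓
(onboarding, backup): onboarding overlaps backup ✓
(onboarding, deploy): onboarding overlaps deploy ✓
(onboarding, interview): onboarding overlaps interview ✓
(onboarding, load_test): onboarding overlaps load_test ✓
(onboarding, planning): onboarding overlaps planning ✓
(onboarding, qa_pass): onboarding overlaps qa_pass ✓
(planning, load_test): planning overlaps load_test ✓
(planning, lunch): planning overlaps lunch ✓
(planning, qa_pass): planning overlaps qa_pass ✓
(rehearsal, backup): rehearsal overlaps backup ✓
(rehearsal, deploy): rehearsal overlaps deploy ✓
(rehearsal, interview): rehearsal overlaps interview ✓
(rehearsal, load_test): rehearsal overlaps load_test ✓
(rehearsal, onboarding): rehearsal overlaps onboarding ✓
(rehearsal, planning): rehearsal overlaps planning ✓
(rehearsal, sync_call): rehearsal overlaps sync_call ✓
(sync_call, interview): sync_call overlaps interview ✓
... plus 1 further pairs not listed.
Count: 25.

25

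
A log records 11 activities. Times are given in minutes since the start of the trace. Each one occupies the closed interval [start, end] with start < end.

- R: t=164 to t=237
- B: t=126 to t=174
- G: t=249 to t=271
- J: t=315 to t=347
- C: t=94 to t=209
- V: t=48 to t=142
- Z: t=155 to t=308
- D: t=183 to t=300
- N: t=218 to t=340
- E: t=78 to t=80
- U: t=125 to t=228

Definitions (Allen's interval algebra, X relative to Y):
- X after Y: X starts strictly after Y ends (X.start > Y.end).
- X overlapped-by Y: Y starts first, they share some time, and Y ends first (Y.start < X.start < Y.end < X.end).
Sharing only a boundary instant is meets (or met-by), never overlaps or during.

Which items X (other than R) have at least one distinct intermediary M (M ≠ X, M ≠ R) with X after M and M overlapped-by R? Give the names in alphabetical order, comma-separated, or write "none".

J

Target R = [t=164, t=237].
Intermediaries M with M overlapped-by R: D, N.
Via D — items with X after D: J.
Via N — items with X after N: none.
Union: J.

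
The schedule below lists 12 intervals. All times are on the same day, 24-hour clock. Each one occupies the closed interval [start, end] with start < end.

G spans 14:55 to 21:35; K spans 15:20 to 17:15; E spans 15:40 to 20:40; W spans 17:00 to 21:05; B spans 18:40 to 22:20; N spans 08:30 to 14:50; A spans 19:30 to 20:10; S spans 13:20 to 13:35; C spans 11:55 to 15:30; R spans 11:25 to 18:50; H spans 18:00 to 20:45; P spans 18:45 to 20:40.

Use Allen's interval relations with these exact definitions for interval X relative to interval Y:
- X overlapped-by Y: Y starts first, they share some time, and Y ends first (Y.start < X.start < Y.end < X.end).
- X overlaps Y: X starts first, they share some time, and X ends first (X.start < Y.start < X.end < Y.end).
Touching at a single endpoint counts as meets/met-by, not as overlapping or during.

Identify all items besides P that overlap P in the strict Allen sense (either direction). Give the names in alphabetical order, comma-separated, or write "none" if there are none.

R

Target P = [18:45, 20:40].
A [19:30, 20:10] → during → no.
B [18:40, 22:20] → contains → no.
C [11:55, 15:30] → before → no.
E [15:40, 20:40] → finished-by → no.
G [14:55, 21:35] → contains → no.
H [18:00, 20:45] → contains → no.
K [15:20, 17:15] → before → no.
N [08:30, 14:50] → before → no.
R [11:25, 18:50] → overlaps → yes.
S [13:20, 13:35] → before → no.
W [17:00, 21:05] → contains → no.
Result: R.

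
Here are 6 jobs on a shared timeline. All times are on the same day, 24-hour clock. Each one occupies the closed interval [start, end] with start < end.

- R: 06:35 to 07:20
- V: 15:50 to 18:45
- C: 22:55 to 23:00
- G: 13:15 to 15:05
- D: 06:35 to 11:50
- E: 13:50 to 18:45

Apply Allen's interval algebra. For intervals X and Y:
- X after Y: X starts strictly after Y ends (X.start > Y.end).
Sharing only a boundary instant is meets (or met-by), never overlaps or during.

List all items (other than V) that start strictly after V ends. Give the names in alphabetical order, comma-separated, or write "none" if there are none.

Target V = [15:50, 18:45].
C [22:55, 23:00] → after → yes.
D [06:35, 11:50] → before → no.
E [13:50, 18:45] → finished-by → no.
G [13:15, 15:05] → before → no.
R [06:35, 07:20] → before → no.
Result: C.

C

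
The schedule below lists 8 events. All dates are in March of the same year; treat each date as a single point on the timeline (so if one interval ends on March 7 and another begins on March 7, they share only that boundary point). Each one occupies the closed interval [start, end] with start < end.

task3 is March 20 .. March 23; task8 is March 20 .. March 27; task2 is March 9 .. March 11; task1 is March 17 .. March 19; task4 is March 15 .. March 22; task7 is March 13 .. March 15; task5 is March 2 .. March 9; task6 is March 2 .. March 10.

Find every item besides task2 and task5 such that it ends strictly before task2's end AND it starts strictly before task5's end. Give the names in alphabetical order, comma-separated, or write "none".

task6

Conditions: its end is strictly before task2's end (X.end < March 11) AND its start is strictly before task5's end (X.start < March 9).
task1: end March 19 < March 11? ✗; start March 17 < March 9? ✗ → no.
task3: end March 23 < March 11? ✗; start March 20 < March 9? ✗ → no.
task4: end March 22 < March 11? ✗; start March 15 < March 9? ✗ → no.
task6: end March 10 < March 11? ✓; start March 2 < March 9? ✓ → yes.
task7: end March 15 < March 11? ✗; start March 13 < March 9? ✗ → no.
task8: end March 27 < March 11? ✗; start March 20 < March 9? ✗ → no.
Result: task6.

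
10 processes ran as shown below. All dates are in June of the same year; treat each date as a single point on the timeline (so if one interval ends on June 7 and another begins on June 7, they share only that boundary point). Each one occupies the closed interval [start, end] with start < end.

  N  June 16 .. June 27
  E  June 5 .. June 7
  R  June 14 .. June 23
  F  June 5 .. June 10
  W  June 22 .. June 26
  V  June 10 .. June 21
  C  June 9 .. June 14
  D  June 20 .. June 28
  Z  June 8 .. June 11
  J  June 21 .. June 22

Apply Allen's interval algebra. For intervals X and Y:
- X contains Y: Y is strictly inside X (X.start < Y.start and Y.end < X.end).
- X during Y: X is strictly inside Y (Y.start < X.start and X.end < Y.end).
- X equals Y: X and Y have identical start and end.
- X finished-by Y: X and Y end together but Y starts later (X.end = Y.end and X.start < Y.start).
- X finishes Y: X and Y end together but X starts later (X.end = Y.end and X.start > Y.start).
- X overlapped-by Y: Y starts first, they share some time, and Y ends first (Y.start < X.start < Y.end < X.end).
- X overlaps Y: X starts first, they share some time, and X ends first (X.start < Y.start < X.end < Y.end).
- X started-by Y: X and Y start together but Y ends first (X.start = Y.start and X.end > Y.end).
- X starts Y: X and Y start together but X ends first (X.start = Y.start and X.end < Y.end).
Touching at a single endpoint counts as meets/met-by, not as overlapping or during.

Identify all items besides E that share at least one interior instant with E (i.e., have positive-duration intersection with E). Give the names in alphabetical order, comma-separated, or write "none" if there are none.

Target E = [June 5, June 7].
C [June 9, June 14] → after → no.
D [June 20, June 28] → after → no.
F [June 5, June 10] → started-by → yes.
J [June 21, June 22] → after → no.
N [June 16, June 27] → after → no.
R [June 14, June 23] → after → no.
V [June 10, June 21] → after → no.
W [June 22, June 26] → after → no.
Z [June 8, June 11] → after → no.
Result: F.

F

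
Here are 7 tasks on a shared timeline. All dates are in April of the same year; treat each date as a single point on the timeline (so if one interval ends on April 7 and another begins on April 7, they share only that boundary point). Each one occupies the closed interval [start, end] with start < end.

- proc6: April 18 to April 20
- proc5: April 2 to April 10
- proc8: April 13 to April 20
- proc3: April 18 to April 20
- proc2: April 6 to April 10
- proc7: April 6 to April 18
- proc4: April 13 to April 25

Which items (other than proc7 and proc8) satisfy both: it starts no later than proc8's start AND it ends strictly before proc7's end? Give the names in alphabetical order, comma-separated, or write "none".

Conditions: its start is no later than proc8's start (X.start <= April 13) AND its end is strictly before proc7's end (X.end < April 18).
proc2: start April 6 <= April 13? ✓; end April 10 < April 18? ✓ → yes.
proc3: start April 18 <= April 13? ✗; end April 20 < April 18? ✗ → no.
proc4: start April 13 <= April 13? ✓; end April 25 < April 18? ✗ → no.
proc5: start April 2 <= April 13? ✓; end April 10 < April 18? ✓ → yes.
proc6: start April 18 <= April 13? ✗; end April 20 < April 18? ✗ → no.
Result: proc2, proc5.

proc2, proc5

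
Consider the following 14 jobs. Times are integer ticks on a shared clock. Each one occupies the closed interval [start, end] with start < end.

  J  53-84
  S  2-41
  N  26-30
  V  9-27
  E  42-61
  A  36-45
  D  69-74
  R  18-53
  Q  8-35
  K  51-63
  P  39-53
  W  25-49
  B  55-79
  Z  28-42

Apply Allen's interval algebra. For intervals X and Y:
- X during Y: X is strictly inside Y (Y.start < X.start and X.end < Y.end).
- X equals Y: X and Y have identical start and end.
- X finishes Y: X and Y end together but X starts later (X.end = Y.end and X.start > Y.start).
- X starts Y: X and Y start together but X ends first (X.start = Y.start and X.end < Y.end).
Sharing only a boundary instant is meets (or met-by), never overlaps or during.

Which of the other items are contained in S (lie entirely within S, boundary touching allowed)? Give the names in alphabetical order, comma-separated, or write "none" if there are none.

Target S = [2, 41].
A [36, 45] → overlapped-by → no.
B [55, 79] → after → no.
D [69, 74] → after → no.
E [42, 61] → after → no.
J [53, 84] → after → no.
K [51, 63] → after → no.
N [26, 30] → during → yes.
P [39, 53] → overlapped-by → no.
Q [8, 35] → during → yes.
R [18, 53] → overlapped-by → no.
V [9, 27] → during → yes.
W [25, 49] → overlapped-by → no.
Z [28, 42] → overlapped-by → no.
Result: N, Q, V.

N, Q, V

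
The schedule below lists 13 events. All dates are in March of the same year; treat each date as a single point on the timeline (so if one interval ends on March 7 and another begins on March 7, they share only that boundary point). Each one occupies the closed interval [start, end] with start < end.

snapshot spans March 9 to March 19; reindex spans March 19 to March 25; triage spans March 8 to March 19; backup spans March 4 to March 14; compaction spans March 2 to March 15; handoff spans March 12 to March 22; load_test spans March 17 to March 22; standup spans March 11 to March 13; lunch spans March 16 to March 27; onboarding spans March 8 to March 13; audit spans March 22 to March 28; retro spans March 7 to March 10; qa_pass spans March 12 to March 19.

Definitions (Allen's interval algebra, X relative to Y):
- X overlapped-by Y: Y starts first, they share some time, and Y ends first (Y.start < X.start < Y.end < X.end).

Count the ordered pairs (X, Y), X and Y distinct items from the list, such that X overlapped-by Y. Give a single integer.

29

Checking all 156 ordered pairs for relation 'overlapped-by'; matching pairs in alphabetical order:
(audit, lunch): audit overlapped-by lunch ✓
(audit, reindex): audit overlapped-by reindex ✓
(handoff, backup): handoff overlapped-by backup ✓
(handoff, compaction): handoff overlapped-by compaction ✓
(handoff, onboarding): handoff overlapped-by onboarding ✓
(handoff, snapshot): handoff overlapped-by snapshot ✓
(handoff, standup): handoff overlapped-by standup ✓
(handoff, triage): handoff overlapped-by triage ✓
(load_test, qa_pass): load_test overlapped-by qa_pass ✓
(load_test, snapshot): load_test overlapped-by snapshot ✓
(load_test, triage): load_test overlapped-by triage ✓
(lunch, handoff): lunch overlapped-by handoff ✓
(lunch, qa_pass): lunch overlapped-by qa_pass ✓
(lunch, snapshot): lunch overlapped-by snapshot ✓
(lunch, triage): lunch overlapped-by triage ✓
(onboarding, retro): onboarding overlapped-by retro ✓
(qa_pass, backup): qa_pass overlapped-by backup ✓
(qa_pass, compaction): qa_pass overlapped-by compaction ✓
(qa_pass, onboarding): qa_pass overlapped-by onboarding ✓
(qa_pass, standup): qa_pass overlapped-by standup ✓
(reindex, handoff): reindex overlapped-by handoff ✓
(reindex, load_test): reindex overlapped-by load_test ✓
(snapshot, backup): snapshot overlapped-by backup ✓
(snapshot, compaction): snapshot overlapped-by compaction ✓
... plus 5 further pairs not listed.
Count: 29.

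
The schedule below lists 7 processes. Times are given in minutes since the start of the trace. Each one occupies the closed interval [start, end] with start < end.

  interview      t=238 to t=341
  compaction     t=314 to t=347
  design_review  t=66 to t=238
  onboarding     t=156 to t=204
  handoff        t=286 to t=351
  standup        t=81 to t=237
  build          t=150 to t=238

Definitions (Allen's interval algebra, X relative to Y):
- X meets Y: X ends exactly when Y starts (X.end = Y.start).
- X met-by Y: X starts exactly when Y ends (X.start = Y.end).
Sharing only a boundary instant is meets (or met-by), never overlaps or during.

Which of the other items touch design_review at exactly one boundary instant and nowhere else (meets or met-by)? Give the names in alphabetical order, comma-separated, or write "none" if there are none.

Target design_review = [t=66, t=238].
build [t=150, t=238] → finishes → no.
compaction [t=314, t=347] → after → no.
handoff [t=286, t=351] → after → no.
interview [t=238, t=341] → met-by → yes.
onboarding [t=156, t=204] → during → no.
standup [t=81, t=237] → during → no.
Result: interview.

interview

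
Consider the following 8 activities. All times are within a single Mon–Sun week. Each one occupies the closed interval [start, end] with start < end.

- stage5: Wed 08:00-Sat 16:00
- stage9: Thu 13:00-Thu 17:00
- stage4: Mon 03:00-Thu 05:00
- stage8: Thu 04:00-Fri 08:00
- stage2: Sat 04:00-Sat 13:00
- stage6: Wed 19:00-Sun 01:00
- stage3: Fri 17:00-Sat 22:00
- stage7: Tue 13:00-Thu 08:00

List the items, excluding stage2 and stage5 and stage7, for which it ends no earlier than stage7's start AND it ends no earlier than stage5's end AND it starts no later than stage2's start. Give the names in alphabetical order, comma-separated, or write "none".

Conditions: its end is no earlier than stage7's start (X.end >= Tue 13:00) AND its end is no earlier than stage5's end (X.end >= Sat 16:00) AND its start is no later than stage2's start (X.start <= Sat 04:00).
stage3: end Sat 22:00 >= Tue 13:00? ✓; end Sat 22:00 >= Sat 16:00? ✓; start Fri 17:00 <= Sat 04:00? ✓ → yes.
stage4: end Thu 05:00 >= Tue 13:00? ✓; end Thu 05:00 >= Sat 16:00? ✗; start Mon 03:00 <= Sat 04:00? ✓ → no.
stage6: end Sun 01:00 >= Tue 13:00? ✓; end Sun 01:00 >= Sat 16:00? ✓; start Wed 19:00 <= Sat 04:00? ✓ → yes.
stage8: end Fri 08:00 >= Tue 13:00? ✓; end Fri 08:00 >= Sat 16:00? ✗; start Thu 04:00 <= Sat 04:00? ✓ → no.
stage9: end Thu 17:00 >= Tue 13:00? ✓; end Thu 17:00 >= Sat 16:00? ✗; start Thu 13:00 <= Sat 04:00? ✓ → no.
Result: stage3, stage6.

stage3, stage6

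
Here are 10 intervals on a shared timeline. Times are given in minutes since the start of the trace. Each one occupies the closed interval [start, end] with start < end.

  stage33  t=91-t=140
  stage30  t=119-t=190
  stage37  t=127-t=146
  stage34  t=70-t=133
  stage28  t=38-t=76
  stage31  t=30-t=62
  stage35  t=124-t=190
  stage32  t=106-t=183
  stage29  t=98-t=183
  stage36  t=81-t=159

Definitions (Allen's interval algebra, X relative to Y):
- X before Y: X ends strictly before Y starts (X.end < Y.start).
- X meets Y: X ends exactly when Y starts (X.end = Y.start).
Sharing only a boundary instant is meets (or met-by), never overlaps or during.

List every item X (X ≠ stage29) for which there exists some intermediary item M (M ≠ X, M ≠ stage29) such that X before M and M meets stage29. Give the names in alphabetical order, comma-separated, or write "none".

none

Target stage29 = [t=98, t=183].
Intermediaries M with M meets stage29: none.
Union: none.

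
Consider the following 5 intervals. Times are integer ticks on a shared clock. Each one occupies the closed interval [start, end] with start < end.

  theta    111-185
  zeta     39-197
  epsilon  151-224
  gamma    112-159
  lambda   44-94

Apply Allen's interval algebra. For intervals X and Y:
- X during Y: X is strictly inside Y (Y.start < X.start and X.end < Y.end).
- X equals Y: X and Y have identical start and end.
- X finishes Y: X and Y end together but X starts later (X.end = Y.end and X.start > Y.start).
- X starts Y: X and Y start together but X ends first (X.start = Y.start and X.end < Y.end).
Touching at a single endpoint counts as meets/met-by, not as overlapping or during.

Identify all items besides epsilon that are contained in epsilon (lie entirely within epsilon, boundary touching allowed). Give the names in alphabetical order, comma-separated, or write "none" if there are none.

none

Target epsilon = [151, 224].
gamma [112, 159] → overlaps → no.
lambda [44, 94] → before → no.
theta [111, 185] → overlaps → no.
zeta [39, 197] → overlaps → no.
Result: none.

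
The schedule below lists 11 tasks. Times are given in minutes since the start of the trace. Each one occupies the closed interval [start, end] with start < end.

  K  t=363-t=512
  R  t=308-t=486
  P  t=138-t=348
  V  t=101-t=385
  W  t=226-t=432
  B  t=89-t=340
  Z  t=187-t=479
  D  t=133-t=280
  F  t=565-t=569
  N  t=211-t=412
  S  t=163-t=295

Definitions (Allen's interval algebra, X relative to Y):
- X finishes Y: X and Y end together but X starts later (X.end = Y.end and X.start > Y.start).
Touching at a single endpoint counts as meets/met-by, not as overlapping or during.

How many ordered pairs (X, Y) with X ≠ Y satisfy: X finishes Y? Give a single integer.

0

Checking all 110 ordered pairs for relation 'finishes'; matching pairs in alphabetical order:
No pair satisfies it.
Count: 0.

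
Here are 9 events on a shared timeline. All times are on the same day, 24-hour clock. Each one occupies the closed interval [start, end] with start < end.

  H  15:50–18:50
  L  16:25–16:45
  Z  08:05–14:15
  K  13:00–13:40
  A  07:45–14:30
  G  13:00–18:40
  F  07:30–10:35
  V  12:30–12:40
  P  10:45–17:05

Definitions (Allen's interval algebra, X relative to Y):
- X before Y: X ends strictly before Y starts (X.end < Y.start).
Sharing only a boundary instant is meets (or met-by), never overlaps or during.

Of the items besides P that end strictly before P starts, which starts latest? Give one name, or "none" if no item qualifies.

F

Target P = [10:45, 17:05].
A [07:45, 14:30] → overlaps → excluded.
F [07:30, 10:35] → before → candidate.
G [13:00, 18:40] → overlapped-by → excluded.
H [15:50, 18:50] → overlapped-by → excluded.
K [13:00, 13:40] → during → excluded.
L [16:25, 16:45] → during → excluded.
V [12:30, 12:40] → during → excluded.
Z [08:05, 14:15] → overlaps → excluded.
Among candidates, latest start is 07:30 → F.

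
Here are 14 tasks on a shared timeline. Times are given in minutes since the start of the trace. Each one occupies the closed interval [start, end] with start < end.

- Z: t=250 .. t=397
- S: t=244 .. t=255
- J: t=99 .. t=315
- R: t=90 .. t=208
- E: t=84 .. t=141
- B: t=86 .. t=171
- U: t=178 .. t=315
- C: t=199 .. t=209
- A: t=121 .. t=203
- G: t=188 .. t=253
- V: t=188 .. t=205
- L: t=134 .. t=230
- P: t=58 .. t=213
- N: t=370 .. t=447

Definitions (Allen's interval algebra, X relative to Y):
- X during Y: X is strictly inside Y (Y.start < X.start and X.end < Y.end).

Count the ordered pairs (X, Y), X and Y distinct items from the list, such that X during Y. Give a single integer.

Checking all 182 ordered pairs for relation 'during'; matching pairs in alphabetical order:
(A, J): A during J ✓
(A, P): A during P ✓
(A, R): A during R ✓
(B, P): B during P ✓
(C, G): C during G ✓
(C, J): C during J ✓
(C, L): C during L ✓
(C, P): C during P ✓
(C, U): C during U ✓
(E, P): E during P ✓
(G, J): G during J ✓
(G, U): G during U ✓
(L, J): L during J ✓
(R, P): R during P ✓
(S, J): S during J ✓
(S, U): S during U ✓
(V, J): V during J ✓
(V, L): V during L ✓
(V, P): V during P ✓
(V, R): V during R ✓
(V, U): V during U ✓
Count: 21.

21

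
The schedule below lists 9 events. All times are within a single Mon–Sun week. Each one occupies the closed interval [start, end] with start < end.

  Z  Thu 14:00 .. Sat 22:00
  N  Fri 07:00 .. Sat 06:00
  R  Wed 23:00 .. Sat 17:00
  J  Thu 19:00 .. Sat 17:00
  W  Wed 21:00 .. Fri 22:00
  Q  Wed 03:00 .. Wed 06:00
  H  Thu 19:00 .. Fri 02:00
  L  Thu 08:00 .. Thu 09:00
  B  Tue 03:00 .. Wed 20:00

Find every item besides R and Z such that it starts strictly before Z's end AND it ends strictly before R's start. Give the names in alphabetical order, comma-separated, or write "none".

B, Q

Conditions: its start is strictly before Z's end (X.start < Sat 22:00) AND its end is strictly before R's start (X.end < Wed 23:00).
B: start Tue 03:00 < Sat 22:00? ✓; end Wed 20:00 < Wed 23:00? ✓ → yes.
H: start Thu 19:00 < Sat 22:00? ✓; end Fri 02:00 < Wed 23:00? ✗ → no.
J: start Thu 19:00 < Sat 22:00? ✓; end Sat 17:00 < Wed 23:00? ✗ → no.
L: start Thu 08:00 < Sat 22:00? ✓; end Thu 09:00 < Wed 23:00? ✗ → no.
N: start Fri 07:00 < Sat 22:00? ✓; end Sat 06:00 < Wed 23:00? ✗ → no.
Q: start Wed 03:00 < Sat 22:00? ✓; end Wed 06:00 < Wed 23:00? ✓ → yes.
W: start Wed 21:00 < Sat 22:00? ✓; end Fri 22:00 < Wed 23:00? ✗ → no.
Result: B, Q.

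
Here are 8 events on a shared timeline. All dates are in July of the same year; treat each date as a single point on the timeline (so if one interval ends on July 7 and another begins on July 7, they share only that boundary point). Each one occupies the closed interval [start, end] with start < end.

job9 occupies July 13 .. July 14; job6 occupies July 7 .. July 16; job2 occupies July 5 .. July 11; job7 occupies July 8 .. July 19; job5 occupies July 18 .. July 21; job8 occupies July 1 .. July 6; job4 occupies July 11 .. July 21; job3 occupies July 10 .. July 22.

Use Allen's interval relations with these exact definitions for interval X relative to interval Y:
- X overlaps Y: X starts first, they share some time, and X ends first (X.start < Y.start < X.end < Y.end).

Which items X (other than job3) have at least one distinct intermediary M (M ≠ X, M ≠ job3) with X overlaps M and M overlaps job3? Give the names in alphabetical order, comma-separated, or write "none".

Target job3 = [July 10, July 22].
Intermediaries M with M overlaps job3: job2, job6, job7.
Via job2 — items with X overlaps job2: job8.
Via job6 — items with X overlaps job6: job2.
Via job7 — items with X overlaps job7: job2, job6.
Union: job2, job6, job8.

job2, job6, job8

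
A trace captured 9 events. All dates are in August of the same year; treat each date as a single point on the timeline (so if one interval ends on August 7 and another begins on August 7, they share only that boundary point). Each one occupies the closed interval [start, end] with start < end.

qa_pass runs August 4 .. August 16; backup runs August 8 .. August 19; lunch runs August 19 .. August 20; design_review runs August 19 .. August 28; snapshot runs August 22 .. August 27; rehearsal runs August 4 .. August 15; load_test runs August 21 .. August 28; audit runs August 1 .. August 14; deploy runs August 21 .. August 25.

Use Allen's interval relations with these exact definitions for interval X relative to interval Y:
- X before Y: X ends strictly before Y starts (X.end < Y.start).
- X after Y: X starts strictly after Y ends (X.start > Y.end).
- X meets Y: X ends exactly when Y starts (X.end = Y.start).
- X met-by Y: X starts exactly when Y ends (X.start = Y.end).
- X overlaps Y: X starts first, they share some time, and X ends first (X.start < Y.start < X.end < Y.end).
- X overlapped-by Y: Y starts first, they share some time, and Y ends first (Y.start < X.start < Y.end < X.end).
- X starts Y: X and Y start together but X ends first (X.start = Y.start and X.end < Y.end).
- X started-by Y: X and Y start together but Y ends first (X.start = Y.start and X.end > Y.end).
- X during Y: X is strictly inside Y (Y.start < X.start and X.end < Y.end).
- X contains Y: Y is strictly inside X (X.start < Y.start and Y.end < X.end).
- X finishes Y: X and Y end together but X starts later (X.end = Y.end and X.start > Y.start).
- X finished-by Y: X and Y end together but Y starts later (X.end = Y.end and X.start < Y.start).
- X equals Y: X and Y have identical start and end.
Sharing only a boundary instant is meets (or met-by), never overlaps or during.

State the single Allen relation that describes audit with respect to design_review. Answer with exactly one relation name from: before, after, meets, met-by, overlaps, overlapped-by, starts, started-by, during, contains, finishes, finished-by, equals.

before

audit = [August 1, August 14]; design_review = [August 19, August 28].
Compare endpoints: audit.start < design_review.start, audit.start < design_review.end, audit.end < design_review.start, audit.end < design_review.end.
That pattern is 'before'.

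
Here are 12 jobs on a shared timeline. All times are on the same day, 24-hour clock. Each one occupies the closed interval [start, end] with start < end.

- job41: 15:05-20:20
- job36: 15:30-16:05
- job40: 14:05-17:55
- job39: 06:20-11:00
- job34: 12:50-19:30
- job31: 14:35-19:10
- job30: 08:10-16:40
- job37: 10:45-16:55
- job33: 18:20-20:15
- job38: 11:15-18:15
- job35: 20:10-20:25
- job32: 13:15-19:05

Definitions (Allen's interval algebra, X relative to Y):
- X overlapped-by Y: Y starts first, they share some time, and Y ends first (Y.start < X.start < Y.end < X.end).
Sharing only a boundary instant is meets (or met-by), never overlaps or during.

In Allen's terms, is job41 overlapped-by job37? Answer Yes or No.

Yes

job41 = [15:05, 20:20], job37 = [10:45, 16:55].
Actual relation of job41 to job37: overlapped-by.
Asked whether 'overlapped-by' holds → Yes.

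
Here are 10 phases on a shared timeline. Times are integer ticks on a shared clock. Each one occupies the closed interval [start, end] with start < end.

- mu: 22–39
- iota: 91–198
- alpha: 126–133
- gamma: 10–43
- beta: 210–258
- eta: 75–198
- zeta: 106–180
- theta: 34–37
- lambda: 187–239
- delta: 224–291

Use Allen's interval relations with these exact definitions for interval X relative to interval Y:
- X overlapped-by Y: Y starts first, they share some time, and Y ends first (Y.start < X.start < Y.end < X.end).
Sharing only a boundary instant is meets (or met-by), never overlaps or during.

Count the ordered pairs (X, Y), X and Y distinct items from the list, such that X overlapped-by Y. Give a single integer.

Checking all 90 ordered pairs for relation 'overlapped-by'; matching pairs in alphabetical order:
(beta, lambda): beta overlapped-by lambda ✓
(delta, beta): delta overlapped-by beta ✓
(delta, lambda): delta overlapped-by lambda ✓
(lambda, eta): lambda overlapped-by eta ✓
(lambda, iota): lambda overlapped-by iota ✓
Count: 5.

5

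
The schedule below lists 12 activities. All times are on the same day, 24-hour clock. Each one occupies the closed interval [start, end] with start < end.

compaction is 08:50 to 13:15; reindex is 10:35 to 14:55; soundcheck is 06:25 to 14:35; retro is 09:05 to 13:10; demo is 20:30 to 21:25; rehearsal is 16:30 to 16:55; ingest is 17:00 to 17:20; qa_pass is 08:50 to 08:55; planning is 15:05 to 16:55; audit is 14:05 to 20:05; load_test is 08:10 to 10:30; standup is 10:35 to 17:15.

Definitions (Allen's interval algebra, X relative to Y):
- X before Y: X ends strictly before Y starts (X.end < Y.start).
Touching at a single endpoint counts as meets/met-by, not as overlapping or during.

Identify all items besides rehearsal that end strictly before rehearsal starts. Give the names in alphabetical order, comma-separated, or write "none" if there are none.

compaction, load_test, qa_pass, reindex, retro, soundcheck

Target rehearsal = [16:30, 16:55].
audit [14:05, 20:05] → contains → no.
compaction [08:50, 13:15] → before → yes.
demo [20:30, 21:25] → after → no.
ingest [17:00, 17:20] → after → no.
load_test [08:10, 10:30] → before → yes.
planning [15:05, 16:55] → finished-by → no.
qa_pass [08:50, 08:55] → before → yes.
reindex [10:35, 14:55] → before → yes.
retro [09:05, 13:10] → before → yes.
soundcheck [06:25, 14:35] → before → yes.
standup [10:35, 17:15] → contains → no.
Result: compaction, load_test, qa_pass, reindex, retro, soundcheck.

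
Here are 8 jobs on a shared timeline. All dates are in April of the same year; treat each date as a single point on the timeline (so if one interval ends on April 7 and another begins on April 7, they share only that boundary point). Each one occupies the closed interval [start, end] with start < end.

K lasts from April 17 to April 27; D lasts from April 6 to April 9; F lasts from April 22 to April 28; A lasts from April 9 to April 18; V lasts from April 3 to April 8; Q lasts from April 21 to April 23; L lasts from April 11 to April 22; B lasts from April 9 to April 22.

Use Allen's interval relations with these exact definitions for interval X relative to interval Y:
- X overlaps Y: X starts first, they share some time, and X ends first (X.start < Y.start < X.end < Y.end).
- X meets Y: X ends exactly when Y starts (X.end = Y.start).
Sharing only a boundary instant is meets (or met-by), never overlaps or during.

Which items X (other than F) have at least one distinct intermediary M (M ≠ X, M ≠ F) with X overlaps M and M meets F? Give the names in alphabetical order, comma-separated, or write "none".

Target F = [April 22, April 28].
Intermediaries M with M meets F: B, L.
Via B — items with X overlaps B: none.
Via L — items with X overlaps L: A.
Union: A.

A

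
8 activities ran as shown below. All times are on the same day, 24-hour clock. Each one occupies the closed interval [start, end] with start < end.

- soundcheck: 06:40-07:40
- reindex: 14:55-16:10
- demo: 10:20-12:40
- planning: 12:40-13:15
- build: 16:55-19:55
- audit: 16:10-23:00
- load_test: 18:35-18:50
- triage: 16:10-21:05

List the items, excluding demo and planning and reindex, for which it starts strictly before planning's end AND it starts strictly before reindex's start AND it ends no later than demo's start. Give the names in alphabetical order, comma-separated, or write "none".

soundcheck

Conditions: its start is strictly before planning's end (X.start < 13:15) AND its start is strictly before reindex's start (X.start < 14:55) AND its end is no later than demo's start (X.end <= 10:20).
audit: start 16:10 < 13:15? ✗; start 16:10 < 14:55? ✗; end 23:00 <= 10:20? ✗ → no.
build: start 16:55 < 13:15? ✗; start 16:55 < 14:55? ✗; end 19:55 <= 10:20? ✗ → no.
load_test: start 18:35 < 13:15? ✗; start 18:35 < 14:55? ✗; end 18:50 <= 10:20? ✗ → no.
soundcheck: start 06:40 < 13:15? ✓; start 06:40 < 14:55? ✓; end 07:40 <= 10:20? ✓ → yes.
triage: start 16:10 < 13:15? ✗; start 16:10 < 14:55? ✗; end 21:05 <= 10:20? ✗ → no.
Result: soundcheck.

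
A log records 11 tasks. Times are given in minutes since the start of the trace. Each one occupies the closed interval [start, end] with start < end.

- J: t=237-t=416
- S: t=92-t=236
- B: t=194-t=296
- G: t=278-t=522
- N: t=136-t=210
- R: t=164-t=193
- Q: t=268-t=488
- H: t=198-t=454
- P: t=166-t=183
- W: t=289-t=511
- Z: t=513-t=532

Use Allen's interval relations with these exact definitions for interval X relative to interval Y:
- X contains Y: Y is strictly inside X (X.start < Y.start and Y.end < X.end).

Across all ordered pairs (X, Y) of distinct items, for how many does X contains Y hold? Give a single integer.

8

Checking all 110 ordered pairs for relation 'contains'; matching pairs in alphabetical order:
(G, W): G contains W ✓
(H, J): H contains J ✓
(N, P): N contains P ✓
(N, R): N contains R ✓
(R, P): R contains P ✓
(S, N): S contains N ✓
(S, P): S contains P ✓
(S, R): S contains R ✓
Count: 8.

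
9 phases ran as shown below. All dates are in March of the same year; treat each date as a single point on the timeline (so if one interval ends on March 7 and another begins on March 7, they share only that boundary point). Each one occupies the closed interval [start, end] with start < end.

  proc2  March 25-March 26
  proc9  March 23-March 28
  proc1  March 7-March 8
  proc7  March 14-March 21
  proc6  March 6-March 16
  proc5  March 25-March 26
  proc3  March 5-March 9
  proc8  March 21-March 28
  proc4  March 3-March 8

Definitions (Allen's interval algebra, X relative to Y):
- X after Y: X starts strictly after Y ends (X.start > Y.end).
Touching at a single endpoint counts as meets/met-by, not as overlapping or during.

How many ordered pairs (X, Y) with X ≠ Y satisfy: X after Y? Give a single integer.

22

Checking all 72 ordered pairs for relation 'after'; matching pairs in alphabetical order:
(proc2, proc1): proc2 after proc1 ✓
(proc2, proc3): proc2 after proc3 ✓
(proc2, proc4): proc2 after proc4 ✓
(proc2, proc6): proc2 after proc6 ✓
(proc2, proc7): proc2 after proc7 ✓
(proc5, proc1): proc5 after proc1 ✓
(proc5, proc3): proc5 after proc3 ✓
(proc5, proc4): proc5 after proc4 ✓
(proc5, proc6): proc5 after proc6 ✓
(proc5, proc7): proc5 after proc7 ✓
(proc7, proc1): proc7 after proc1 ✓
(proc7, proc3): proc7 after proc3 ✓
(proc7, proc4): proc7 after proc4 ✓
(proc8, proc1): proc8 after proc1 ✓
(proc8, proc3): proc8 after proc3 ✓
(proc8, proc4): proc8 after proc4 ✓
(proc8, proc6): proc8 after proc6 ✓
(proc9, proc1): proc9 after proc1 ✓
(proc9, proc3): proc9 after proc3 ✓
(proc9, proc4): proc9 after proc4 ✓
(proc9, proc6): proc9 after proc6 ✓
(proc9, proc7): proc9 after proc7 ✓
Count: 22.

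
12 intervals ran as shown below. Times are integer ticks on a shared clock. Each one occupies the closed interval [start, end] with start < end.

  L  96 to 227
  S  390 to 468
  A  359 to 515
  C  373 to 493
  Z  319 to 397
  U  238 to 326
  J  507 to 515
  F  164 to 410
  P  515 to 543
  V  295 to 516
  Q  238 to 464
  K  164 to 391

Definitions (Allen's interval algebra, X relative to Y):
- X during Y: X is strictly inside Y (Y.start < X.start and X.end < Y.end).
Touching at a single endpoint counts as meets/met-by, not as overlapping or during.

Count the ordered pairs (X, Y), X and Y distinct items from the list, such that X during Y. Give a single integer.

Checking all 132 ordered pairs for relation 'during'; matching pairs in alphabetical order:
(A, V): A during V ✓
(C, A): C during A ✓
(C, V): C during V ✓
(J, V): J during V ✓
(S, A): S during A ✓
(S, C): S during C ✓
(S, V): S during V ✓
(U, F): U during F ✓
(U, K): U during K ✓
(Z, F): Z during F ✓
(Z, Q): Z during Q ✓
(Z, V): Z during V ✓
Count: 12.

12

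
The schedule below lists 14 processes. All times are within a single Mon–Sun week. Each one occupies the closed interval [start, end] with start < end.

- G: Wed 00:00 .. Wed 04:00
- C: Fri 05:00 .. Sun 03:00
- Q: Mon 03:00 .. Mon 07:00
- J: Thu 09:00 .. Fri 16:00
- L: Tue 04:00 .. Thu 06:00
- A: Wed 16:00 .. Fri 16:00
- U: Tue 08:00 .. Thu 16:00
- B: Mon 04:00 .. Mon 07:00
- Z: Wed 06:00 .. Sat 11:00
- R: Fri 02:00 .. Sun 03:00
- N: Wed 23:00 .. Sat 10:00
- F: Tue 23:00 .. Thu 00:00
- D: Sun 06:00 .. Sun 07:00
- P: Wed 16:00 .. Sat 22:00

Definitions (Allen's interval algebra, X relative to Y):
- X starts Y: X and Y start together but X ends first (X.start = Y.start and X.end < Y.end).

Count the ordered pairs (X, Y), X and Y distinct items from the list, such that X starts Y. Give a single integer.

1

Checking all 182 ordered pairs for relation 'starts'; matching pairs in alphabetical order:
(A, P): A starts P ✓
Count: 1.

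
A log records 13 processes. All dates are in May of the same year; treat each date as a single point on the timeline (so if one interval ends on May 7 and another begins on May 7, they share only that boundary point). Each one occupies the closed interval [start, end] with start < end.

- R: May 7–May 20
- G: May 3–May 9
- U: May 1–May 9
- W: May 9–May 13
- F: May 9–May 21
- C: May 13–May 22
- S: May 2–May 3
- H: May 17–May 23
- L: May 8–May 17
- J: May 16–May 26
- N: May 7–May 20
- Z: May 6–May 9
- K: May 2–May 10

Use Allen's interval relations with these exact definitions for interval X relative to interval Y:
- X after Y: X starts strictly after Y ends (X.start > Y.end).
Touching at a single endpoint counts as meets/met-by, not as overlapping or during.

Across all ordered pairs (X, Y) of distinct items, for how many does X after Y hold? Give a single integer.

23

Checking all 156 ordered pairs for relation 'after'; matching pairs in alphabetical order:
(C, G): C after G ✓
(C, K): C after K ✓
(C, S): C after S ✓
(C, U): C after U ✓
(C, Z): C after Z ✓
(F, S): F after S ✓
(H, G): H after G ✓
(H, K): H after K ✓
(H, S): H after S ✓
(H, U): H after U ✓
(H, W): H after W ✓
(H, Z): H after Z ✓
(J, G): J after G ✓
(J, K): J after K ✓
(J, S): J after S ✓
(J, U): J after U ✓
(J, W): J after W ✓
(J, Z): J after Z ✓
(L, S): L after S ✓
(N, S): N after S ✓
(R, S): R after S ✓
(W, S): W after S ✓
(Z, S): Z after S ✓
Count: 23.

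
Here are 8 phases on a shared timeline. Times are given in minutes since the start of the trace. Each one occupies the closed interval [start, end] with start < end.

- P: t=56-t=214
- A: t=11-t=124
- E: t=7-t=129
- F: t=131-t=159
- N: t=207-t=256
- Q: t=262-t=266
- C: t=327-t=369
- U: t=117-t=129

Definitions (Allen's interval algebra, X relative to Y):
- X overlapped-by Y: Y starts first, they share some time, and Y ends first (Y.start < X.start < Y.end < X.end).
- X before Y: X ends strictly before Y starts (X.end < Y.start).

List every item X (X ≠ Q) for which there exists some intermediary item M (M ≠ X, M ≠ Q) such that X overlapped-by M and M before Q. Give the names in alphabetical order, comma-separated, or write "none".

Target Q = [t=262, t=266].
Intermediaries M with M before Q: A, E, F, N, P, U.
Via A — items with X overlapped-by A: P, U.
Via E — items with X overlapped-by E: P.
Via F — items with X overlapped-by F: none.
Via N — items with X overlapped-by N: none.
Via P — items with X overlapped-by P: N.
Via U — items with X overlapped-by U: none.
Union: N, P, U.

N, P, U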